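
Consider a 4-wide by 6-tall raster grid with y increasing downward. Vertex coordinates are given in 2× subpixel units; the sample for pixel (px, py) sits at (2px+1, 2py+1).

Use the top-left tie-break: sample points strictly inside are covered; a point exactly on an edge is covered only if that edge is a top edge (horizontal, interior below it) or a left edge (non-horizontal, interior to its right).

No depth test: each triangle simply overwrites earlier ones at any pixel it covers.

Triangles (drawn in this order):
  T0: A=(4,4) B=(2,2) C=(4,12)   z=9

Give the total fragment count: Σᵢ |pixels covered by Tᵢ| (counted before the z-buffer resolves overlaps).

T0:
  2·area = 16  (B↔C swapped to make it positive)
  edge (4, 4)→(4, 12): d=(0,8) right/bottom  bias=-1
  edge (4, 12)→(2, 2): d=(-2,-10) top-left  bias=+0
  edge (2, 2)→(4, 4): d=(2,2) right/bottom  bias=-1
    (0,0)@(1, 1): e=[24,-8,0] → ·  [on edge]
    (1,1)@(3, 3): e=[8,8,0] → ·  [on edge]
    (1,2)@(3, 5): e=[8,4,4] → #
    (2,2)@(5, 5): e=[-8,24,0] → ·  [on edge]
    (1,3)@(3, 7): e=[8,0,8] → #  [on edge]
    (2,3)@(5, 7): e=[-8,20,4] → ·
    (3,3)@(7, 7): e=[-24,40,0] → ·  [on edge]
    (1,4)@(3, 9): e=[8,-4,12] → ·
  covered (2 px):
    · · · ·
    · · · ·
    · # · ·
    · # · ·
    · · · ·
    · · · ·

Result: 2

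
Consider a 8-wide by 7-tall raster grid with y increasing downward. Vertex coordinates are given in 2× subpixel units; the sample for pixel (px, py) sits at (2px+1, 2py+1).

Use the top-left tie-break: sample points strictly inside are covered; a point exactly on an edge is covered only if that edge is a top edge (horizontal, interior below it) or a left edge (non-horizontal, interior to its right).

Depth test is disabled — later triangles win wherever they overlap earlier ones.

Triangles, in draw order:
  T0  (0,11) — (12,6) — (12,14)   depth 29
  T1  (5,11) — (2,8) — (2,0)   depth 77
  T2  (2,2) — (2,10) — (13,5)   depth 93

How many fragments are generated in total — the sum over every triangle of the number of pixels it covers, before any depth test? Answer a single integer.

T0:
  2·area = 96
  edge (0, 11)→(12, 6): d=(12,-5) top-left  bias=+0
  edge (12, 6)→(12, 14): d=(0,8) right/bottom  bias=-1
  edge (12, 14)→(0, 11): d=(-12,-3) top-left  bias=+0
    (5,3)@(11, 7): e=[7,8,81] → █
    (6,3)@(13, 7): e=[17,-8,87] → ·
    (2,4)@(5, 9): e=[1,56,39] → █
    (3,4)@(7, 9): e=[11,40,45] → █
    (4,4)@(9, 9): e=[21,24,51] → █
    (6,4)@(13, 9): e=[41,-8,63] → ·
    (0,5)@(1, 11): e=[5,88,3] → █
    (1,5)@(3, 11): e=[15,72,9] → █
    (6,5)@(13, 11): e=[65,-8,39] → ·
    (0,6)@(1, 13): e=[29,88,-21] → ·
    (1,6)@(3, 13): e=[39,72,-15] → ·
    (2,6)@(5, 13): e=[49,56,-9] → ·
  covered (13 px):
    · · · · · · · ·
    · · · · · · · ·
    · · · · · · · ·
    · · · · · █ · ·
    · · █ █ █ █ · ·
    █ █ █ █ █ █ · ·
    · · · · █ █ · ·
T1:
  2·area = 24
  edge (5, 11)→(2, 8): d=(-3,-3) top-left  bias=+0
  edge (2, 8)→(2, 0): d=(0,-8) top-left  bias=+0
  edge (2, 0)→(5, 11): d=(3,11) right/bottom  bias=-1
    (1,2)@(3, 5): e=[12,8,4] → █
    (2,2)@(5, 5): e=[18,24,-18] → ·
    (0,3)@(1, 7): e=[0,-8,32] → ·  [on edge]
    (1,3)@(3, 7): e=[6,8,10] → █
    (2,3)@(5, 7): e=[12,24,-12] → ·
    (1,4)@(3, 9): e=[0,8,16] → █  [on edge]
    (2,4)@(5, 9): e=[6,24,-6] → ·
    (1,5)@(3, 11): e=[-6,8,22] → ·
    (2,5)@(5, 11): e=[0,24,0] → ·  [on edge]
    (3,6)@(7, 13): e=[0,40,-16] → ·  [on edge]
  covered (3 px):
    · · · · · · · ·
    · · · · · · · ·
    · █ · · · · · ·
    · █ · · · · · ·
    · █ · · · · · ·
    · · · · · · · ·
    · · · · · · · ·
T2:
  2·area = 88  (B↔C swapped to make it positive)
  edge (2, 2)→(13, 5): d=(11,3) right/bottom  bias=-1
  edge (13, 5)→(2, 10): d=(-11,5) right/bottom  bias=-1
  edge (2, 10)→(2, 2): d=(0,-8) top-left  bias=+0
    (1,1)@(3, 3): e=[8,72,8] → █
    (2,1)@(5, 3): e=[2,62,24] → █
    (3,1)@(7, 3): e=[-4,52,40] → ·
    (1,2)@(3, 5): e=[30,50,8] → █
    (3,2)@(7, 5): e=[18,30,40] → █
    (4,2)@(9, 5): e=[12,20,56] → █
    (5,2)@(11, 5): e=[6,10,72] → █
    (6,2)@(13, 5): e=[0,0,88] → ·  [on edge]
    (1,3)@(3, 7): e=[52,28,8] → █
    (4,3)@(9, 7): e=[34,-2,56] → ·
    (5,3)@(11, 7): e=[28,-12,72] → ·
    (1,4)@(3, 9): e=[74,6,8] → █
  covered (11 px):
    · · · · · · · ·
    · █ █ · · · · ·
    · █ █ █ █ █ · ·
    · █ █ █ · · · ·
    · █ · · · · · ·
    · · · · · · · ·
    · · · · · · · ·

Answer: 27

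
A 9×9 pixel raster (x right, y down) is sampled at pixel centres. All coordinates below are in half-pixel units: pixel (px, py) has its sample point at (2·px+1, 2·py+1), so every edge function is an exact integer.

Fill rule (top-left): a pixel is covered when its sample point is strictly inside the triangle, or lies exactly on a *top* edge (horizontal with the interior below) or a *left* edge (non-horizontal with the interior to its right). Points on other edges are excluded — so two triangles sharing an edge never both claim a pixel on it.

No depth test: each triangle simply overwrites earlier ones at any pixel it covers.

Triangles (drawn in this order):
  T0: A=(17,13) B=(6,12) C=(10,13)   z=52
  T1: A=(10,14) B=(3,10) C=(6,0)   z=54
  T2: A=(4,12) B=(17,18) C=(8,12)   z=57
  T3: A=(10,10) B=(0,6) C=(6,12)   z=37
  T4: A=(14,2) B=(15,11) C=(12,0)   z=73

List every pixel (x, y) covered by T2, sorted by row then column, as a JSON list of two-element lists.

T0:
  2·area = 7  (B↔C swapped to make it positive)
  edge (17, 13)→(10, 13): d=(-7,0) right/bottom  bias=-1
  edge (10, 13)→(6, 12): d=(-4,-1) top-left  bias=+0
  edge (6, 12)→(17, 13): d=(11,1) right/bottom  bias=-1
    (0,6)@(1, 13): e=[0,-9,16] → ·  [on edge]
    (1,6)@(3, 13): e=[0,-7,14] → ·  [on edge]
    (2,6)@(5, 13): e=[0,-5,12] → ·  [on edge]
    (3,6)@(7, 13): e=[0,-3,10] → ·  [on edge]
    (4,6)@(9, 13): e=[0,-1,8] → ·  [on edge]
    (5,6)@(11, 13): e=[0,1,6] → ·  [on edge]
    (6,6)@(13, 13): e=[0,3,4] → ·  [on edge]
    (7,6)@(15, 13): e=[0,5,2] → ·  [on edge]
    (8,6)@(17, 13): e=[0,7,0] → ·  [on edge]
  covered (0 px):
    · · · · · · · · ·
    · · · · · · · · ·
    · · · · · · · · ·
    · · · · · · · · ·
    · · · · · · · · ·
    · · · · · · · · ·
    · · · · · · · · ·
    · · · · · · · · ·
    · · · · · · · · ·
T1:
  2·area = 82
  edge (10, 14)→(3, 10): d=(-7,-4) top-left  bias=+0
  edge (3, 10)→(6, 0): d=(3,-10) top-left  bias=+0
  edge (6, 0)→(10, 14): d=(4,14) right/bottom  bias=-1
    (2,2)@(5, 5): e=[43,5,34] → #
    (3,2)@(7, 5): e=[51,25,6] → #
    (4,2)@(9, 5): e=[59,45,-22] → ·
    (2,3)@(5, 7): e=[29,11,42] → #
    (4,3)@(9, 7): e=[45,51,-14] → ·
    (2,4)@(5, 9): e=[15,17,50] → #
    (4,4)@(9, 9): e=[31,57,-6] → ·
    (2,5)@(5, 11): e=[1,23,58] → #
    (4,5)@(9, 11): e=[17,63,2] → #
    (5,5)@(11, 11): e=[25,83,-26] → ·
    (2,6)@(5, 13): e=[-13,29,66] → ·
    (3,6)@(7, 13): e=[-5,49,38] → ·
  covered (10 px):
    · · · · · · · · ·
    · · · · · · · · ·
    · · # # · · · · ·
    · · # # · · · · ·
    · · # # · · · · ·
    · · # # # · · · ·
    · · · · # · · · ·
    · · · · · · · · ·
    · · · · · · · · ·
T2:
  2·area = 24  (B↔C swapped to make it positive)
  edge (4, 12)→(8, 12): d=(4,0) top-left  bias=+0
  edge (8, 12)→(17, 18): d=(9,6) right/bottom  bias=-1
  edge (17, 18)→(4, 12): d=(-13,-6) top-left  bias=+0
    (3,6)@(7, 13): e=[4,15,5] → #
    (4,6)@(9, 13): e=[4,3,17] → #
    (5,6)@(11, 13): e=[4,-9,29] → ·
    (3,7)@(7, 15): e=[12,33,-21] → ·
    (4,7)@(9, 15): e=[12,21,-9] → ·
    (5,7)@(11, 15): e=[12,9,3] → #
    (6,7)@(13, 15): e=[12,-3,15] → ·
    (5,8)@(11, 17): e=[20,27,-23] → ·
    (7,8)@(15, 17): e=[20,3,1] → #
    (8,8)@(17, 17): e=[20,-9,13] → ·
  covered (4 px):
    · · · · · · · · ·
    · · · · · · · · ·
    · · · · · · · · ·
    · · · · · · · · ·
    · · · · · · · · ·
    · · · · · · · · ·
    · · · # # · · · ·
    · · · · · # · · ·
    · · · · · · · # ·
T3:
  2·area = 36  (B↔C swapped to make it positive)
  edge (10, 10)→(6, 12): d=(-4,2) right/bottom  bias=-1
  edge (6, 12)→(0, 6): d=(-6,-6) top-left  bias=+0
  edge (0, 6)→(10, 10): d=(10,4) right/bottom  bias=-1
    (0,3)@(1, 7): e=[30,0,6] → #  [on edge]
    (1,3)@(3, 7): e=[26,12,-2] → ·
    (0,4)@(1, 9): e=[22,-12,26] → ·
    (1,4)@(3, 9): e=[18,0,18] → #  [on edge]
    (2,4)@(5, 9): e=[14,12,10] → #
    (3,4)@(7, 9): e=[10,24,2] → #
    (4,4)@(9, 9): e=[6,36,-6] → ·
    (1,5)@(3, 11): e=[10,-12,38] → ·
    (2,5)@(5, 11): e=[6,0,30] → #  [on edge]
    (4,5)@(9, 11): e=[-2,24,14] → ·
    (2,6)@(5, 13): e=[-2,-12,50] → ·
    (3,6)@(7, 13): e=[-6,0,42] → ·  [on edge]
    (4,7)@(9, 15): e=[-18,0,54] → ·  [on edge]
    (5,8)@(11, 17): e=[-30,0,66] → ·  [on edge]
  covered (6 px):
    · · · · · · · · ·
    · · · · · · · · ·
    · · · · · · · · ·
    # · · · · · · · ·
    · # # # · · · · ·
    · · # # · · · · ·
    · · · · · · · · ·
    · · · · · · · · ·
    · · · · · · · · ·
T4:
  2·area = 16
  edge (14, 2)→(15, 11): d=(1,9) right/bottom  bias=-1
  edge (15, 11)→(12, 0): d=(-3,-11) top-left  bias=+0
  edge (12, 0)→(14, 2): d=(2,2) right/bottom  bias=-1
    (6,0)@(13, 1): e=[8,8,0] → ·  [on edge]
    (6,1)@(13, 3): e=[10,2,4] → #
    (7,1)@(15, 3): e=[-8,24,0] → ·  [on edge]
    (6,2)@(13, 5): e=[12,-4,8] → ·
    (8,2)@(17, 5): e=[-24,40,0] → ·  [on edge]
    (7,5)@(15, 11): e=[0,0,16] → ·  [on edge]
  covered (1 px):
    · · · · · · · · ·
    · · · · · · # · ·
    · · · · · · · · ·
    · · · · · · · · ·
    · · · · · · · · ·
    · · · · · · · · ·
    · · · · · · · · ·
    · · · · · · · · ·
    · · · · · · · · ·

Result: [[3,6],[4,6],[5,7],[7,8]]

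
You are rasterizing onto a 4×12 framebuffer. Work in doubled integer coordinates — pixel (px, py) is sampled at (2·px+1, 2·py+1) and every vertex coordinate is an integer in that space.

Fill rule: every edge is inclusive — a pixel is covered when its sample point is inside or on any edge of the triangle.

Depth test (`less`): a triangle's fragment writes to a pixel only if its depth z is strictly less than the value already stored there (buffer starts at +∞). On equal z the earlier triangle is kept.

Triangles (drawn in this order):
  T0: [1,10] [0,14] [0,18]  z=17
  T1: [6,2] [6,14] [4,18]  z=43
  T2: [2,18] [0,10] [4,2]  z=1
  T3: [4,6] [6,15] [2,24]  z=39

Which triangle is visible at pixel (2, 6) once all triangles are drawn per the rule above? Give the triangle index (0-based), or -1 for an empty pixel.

T0:
  2·area = 4  (B↔C swapped to make it positive)
  edge (1, 10)→(0, 18): d=(-1,8) inclusive
  edge (0, 18)→(0, 14): d=(0,-4) inclusive
  edge (0, 14)→(1, 10): d=(1,-4) inclusive
  covered (0 px):
    · · · ·
    · · · ·
    · · · ·
    · · · ·
    · · · ·
    · · · ·
    · · · ·
    · · · ·
    · · · ·
    · · · ·
    · · · ·
    · · · ·
T1:
  2·area = 24
  edge (6, 2)→(6, 14): d=(0,12) inclusive
  edge (6, 14)→(4, 18): d=(-2,4) inclusive
  edge (4, 18)→(6, 2): d=(2,-16) inclusive
    (2,5)@(5, 11): e=[12,10,2] → #
    (3,5)@(7, 11): e=[-12,2,34] → ·
    (2,6)@(5, 13): e=[12,6,6] → #
    (3,6)@(7, 13): e=[-12,-2,38] → ·
    (2,7)@(5, 15): e=[12,2,10] → #
    (3,7)@(7, 15): e=[-12,-6,42] → ·
    (2,8)@(5, 17): e=[12,-2,14] → ·
  covered (3 px):
    · · · ·
    · · · ·
    · · · ·
    · · · ·
    · · · ·
    · · # ·
    · · # ·
    · · # ·
    · · · ·
    · · · ·
    · · · ·
    · · · ·
T2:
  2·area = 48
  edge (2, 18)→(0, 10): d=(-2,-8) inclusive
  edge (0, 10)→(4, 2): d=(4,-8) inclusive
  edge (4, 2)→(2, 18): d=(-2,16) inclusive
    (1,2)@(3, 5): e=[34,4,10] → #
    (2,2)@(5, 5): e=[50,20,-22] → ·
    (1,3)@(3, 7): e=[30,12,6] → #
    (2,3)@(5, 7): e=[46,28,-26] → ·
    (0,4)@(1, 9): e=[10,4,34] → #
    (2,4)@(5, 9): e=[42,36,-30] → ·
    (0,5)@(1, 11): e=[6,12,30] → #
    (1,5)@(3, 11): e=[22,28,-2] → ·
    (0,6)@(1, 13): e=[2,20,26] → #
    (1,6)@(3, 13): e=[18,36,-6] → ·
    (0,7)@(1, 15): e=[-2,28,22] → ·
  covered (6 px):
    · · · ·
    · · · ·
    · # · ·
    · # · ·
    # # · ·
    # · · ·
    # · · ·
    · · · ·
    · · · ·
    · · · ·
    · · · ·
    · · · ·
T3:
  2·area = 54
  edge (4, 6)→(6, 15): d=(2,9) inclusive
  edge (6, 15)→(2, 24): d=(-4,9) inclusive
  edge (2, 24)→(4, 6): d=(2,-18) inclusive
    (2,5)@(5, 11): e=[1,25,28] → #
    (3,5)@(7, 11): e=[-17,7,64] → ·
    (2,6)@(5, 13): e=[5,17,32] → #
    (3,6)@(7, 13): e=[-13,-1,68] → ·
    (1,7)@(3, 15): e=[27,27,0] → #  [on edge]
    (3,7)@(7, 15): e=[-9,-9,72] → ·
    (1,8)@(3, 17): e=[31,19,4] → #
    (3,8)@(7, 17): e=[-5,-17,76] → ·
    (1,9)@(3, 19): e=[35,11,8] → #
    (2,9)@(5, 19): e=[17,-7,44] → ·
    (1,10)@(3, 21): e=[39,3,12] → #
    (2,10)@(5, 21): e=[21,-15,48] → ·
  covered (8 px):
    · · · ·
    · · · ·
    · · · ·
    · · · ·
    · · · ·
    · · # ·
    · · # ·
    · # # ·
    · # # ·
    · # · ·
    · # · ·
    · · · ·

Z-buffer (winner per pixel, '.' = empty):
  . . . .
  . . . .
  . 2 . .
  . 2 . .
  2 2 . .
  2 . 3 .
  2 . 3 .
  . 3 3 .
  . 3 3 .
  . 3 . .
  . 3 . .
  . . . .

Final: 3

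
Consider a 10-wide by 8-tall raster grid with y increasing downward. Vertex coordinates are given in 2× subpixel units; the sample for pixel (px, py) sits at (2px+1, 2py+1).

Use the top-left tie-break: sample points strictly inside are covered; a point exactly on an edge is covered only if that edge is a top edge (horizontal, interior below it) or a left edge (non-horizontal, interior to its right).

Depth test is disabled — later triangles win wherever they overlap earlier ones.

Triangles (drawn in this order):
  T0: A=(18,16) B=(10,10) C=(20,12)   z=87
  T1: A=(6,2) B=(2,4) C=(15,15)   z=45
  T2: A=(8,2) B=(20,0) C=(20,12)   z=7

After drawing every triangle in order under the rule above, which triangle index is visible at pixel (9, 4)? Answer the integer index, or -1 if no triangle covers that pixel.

T0:
  2·area = 44
  edge (18, 16)→(10, 10): d=(-8,-6) top-left  bias=+0
  edge (10, 10)→(20, 12): d=(10,2) right/bottom  bias=-1
  edge (20, 12)→(18, 16): d=(-2,4) right/bottom  bias=-1
    (2,4)@(5, 9): e=[-22,0,66] → ·  [on edge]
    (6,5)@(13, 11): e=[10,4,30] → █
    (7,5)@(15, 11): e=[22,0,22] → ·  [on edge]
    (6,6)@(13, 13): e=[-6,24,26] → ·
    (7,6)@(15, 13): e=[6,20,18] → █
    (8,6)@(17, 13): e=[18,16,10] → █
    (9,6)@(19, 13): e=[30,12,2] → █
    (7,7)@(15, 15): e=[-10,40,14] → ·
    (8,7)@(17, 15): e=[2,36,6] → █
    (9,7)@(19, 15): e=[14,32,-2] → ·
  covered (5 px):
    · · · · · · · · · ·
    · · · · · · · · · ·
    · · · · · · · · · ·
    · · · · · · · · · ·
    · · · · · · · · · ·
    · · · · · · █ · · ·
    · · · · · · · █ █ █
    · · · · · · · · █ ·
T1:
  2·area = 70  (B↔C swapped to make it positive)
  edge (6, 2)→(15, 15): d=(9,13) right/bottom  bias=-1
  edge (15, 15)→(2, 4): d=(-13,-11) top-left  bias=+0
  edge (2, 4)→(6, 2): d=(4,-2) top-left  bias=+0
    (2,1)@(5, 3): e=[22,46,2] → █
    (3,1)@(7, 3): e=[-4,68,6] → ·
    (2,2)@(5, 5): e=[40,20,10] → █
    (3,2)@(7, 5): e=[14,42,14] → █
    (4,2)@(9, 5): e=[-12,64,18] → ·
    (2,3)@(5, 7): e=[58,-6,18] → ·
    (3,3)@(7, 7): e=[32,16,22] → █
    (4,3)@(9, 7): e=[6,38,26] → █
    (5,3)@(11, 7): e=[-20,60,30] → ·
    (3,4)@(7, 9): e=[50,-10,30] → ·
    (4,4)@(9, 9): e=[24,12,34] → █
    (5,4)@(11, 9): e=[-2,34,38] → ·
    (7,7)@(15, 15): e=[0,0,70] → ·  [on edge]
  covered (8 px):
    · · · · · · · · · ·
    · · █ · · · · · · ·
    · · █ █ · · · · · ·
    · · · █ █ · · · · ·
    · · · · █ · · · · ·
    · · · · · █ · · · ·
    · · · · · · █ · · ·
    · · · · · · · · · ·
T2:
  2·area = 144
  edge (8, 2)→(20, 0): d=(12,-2) top-left  bias=+0
  edge (20, 0)→(20, 12): d=(0,12) right/bottom  bias=-1
  edge (20, 12)→(8, 2): d=(-12,-10) top-left  bias=+0
    (7,0)@(15, 1): e=[2,60,82] → █
    (8,0)@(17, 1): e=[6,36,102] → █
    (9,0)@(19, 1): e=[10,12,122] → █
    (5,1)@(11, 3): e=[18,108,18] → █
    (6,1)@(13, 3): e=[22,84,38] → █
    (5,2)@(11, 5): e=[42,108,-6] → ·
    (6,2)@(13, 5): e=[46,84,14] → █
    (6,3)@(13, 7): e=[70,84,-10] → ·
    (7,3)@(15, 7): e=[74,60,10] → █
    (7,4)@(15, 9): e=[98,60,-14] → ·
    (8,4)@(17, 9): e=[102,36,6] → █
    (8,5)@(17, 11): e=[126,36,-18] → ·
  covered (18 px):
    · · · · · · · █ █ █
    · · · · · █ █ █ █ █
    · · · · · · █ █ █ █
    · · · · · · · █ █ █
    · · · · · · · · █ █
    · · · · · · · · · █
    · · · · · · · · · ·
    · · · · · · · · · ·

Z-buffer (winner per pixel, '.' = empty):
  . . . . . . . 2 2 2
  . . 1 . . 2 2 2 2 2
  . . 1 1 . . 2 2 2 2
  . . . 1 1 . . 2 2 2
  . . . . 1 . . . 2 2
  . . . . . 1 0 . . 2
  . . . . . . 1 0 0 0
  . . . . . . . . 0 .

Answer: 2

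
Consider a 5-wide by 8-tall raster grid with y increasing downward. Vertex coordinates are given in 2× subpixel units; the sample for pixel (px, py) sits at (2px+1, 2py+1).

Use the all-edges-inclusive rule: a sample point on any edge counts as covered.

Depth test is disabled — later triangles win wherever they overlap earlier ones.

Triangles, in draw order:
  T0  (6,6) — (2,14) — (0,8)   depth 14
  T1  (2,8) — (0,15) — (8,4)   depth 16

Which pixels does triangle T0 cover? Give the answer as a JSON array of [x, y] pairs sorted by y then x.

T0:
  2·area = 40
  edge (6, 6)→(2, 14): d=(-4,8) inclusive
  edge (2, 14)→(0, 8): d=(-2,-6) inclusive
  edge (0, 8)→(6, 6): d=(6,-2) inclusive
    (4,2)@(9, 5): e=[-20,60,0] → .  [on edge]
    (1,3)@(3, 7): e=[20,20,0] → X  [on edge]
    (2,3)@(5, 7): e=[4,32,4] → X
    (3,3)@(7, 7): e=[-12,44,8] → .
    (0,4)@(1, 9): e=[28,4,8] → X
    (2,4)@(5, 9): e=[-4,28,16] → .
    (0,5)@(1, 11): e=[20,0,20] → X  [on edge]
    (2,5)@(5, 11): e=[-12,24,28] → .
    (0,6)@(1, 13): e=[12,-4,32] → .
    (1,6)@(3, 13): e=[-4,8,36] → .
  covered (6 px):
    . . . . .
    . . . . .
    . . . . .
    . X X . .
    X X . . .
    X X . . .
    . . . . .
    . . . . .
T1:
  2·area = 34  (B↔C swapped to make it positive)
  edge (2, 8)→(8, 4): d=(6,-4) inclusive
  edge (8, 4)→(0, 15): d=(-8,11) inclusive
  edge (0, 15)→(2, 8): d=(2,-7) inclusive
    (3,2)@(7, 5): e=[2,3,29] → X
    (4,2)@(9, 5): e=[10,-19,43] → .
    (2,3)@(5, 7): e=[6,9,19] → X
    (3,3)@(7, 7): e=[14,-13,33] → .
    (1,4)@(3, 9): e=[10,15,9] → X
    (2,4)@(5, 9): e=[18,-7,23] → .
    (1,5)@(3, 11): e=[22,-1,13] → .
    (0,6)@(1, 13): e=[26,5,3] → X
    (1,6)@(3, 13): e=[34,-17,17] → .
    (0,7)@(1, 15): e=[38,-11,7] → .
  covered (4 px):
    . . . . .
    . . . . .
    . . . X .
    . . X . .
    . X . . .
    . . . . .
    X . . . .
    . . . . .

Final: [[1,3],[2,3],[0,4],[1,4],[0,5],[1,5]]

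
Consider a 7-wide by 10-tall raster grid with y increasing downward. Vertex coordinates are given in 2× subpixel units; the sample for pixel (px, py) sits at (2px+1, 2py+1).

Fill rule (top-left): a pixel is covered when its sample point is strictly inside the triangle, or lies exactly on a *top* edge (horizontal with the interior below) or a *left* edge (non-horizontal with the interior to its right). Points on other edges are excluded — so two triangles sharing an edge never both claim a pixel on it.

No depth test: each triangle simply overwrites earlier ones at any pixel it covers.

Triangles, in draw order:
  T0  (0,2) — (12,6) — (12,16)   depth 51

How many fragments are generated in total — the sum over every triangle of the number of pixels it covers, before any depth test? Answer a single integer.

T0:
  2·area = 120
  edge (0, 2)→(12, 6): d=(12,4) right/bottom  bias=-1
  edge (12, 6)→(12, 16): d=(0,10) right/bottom  bias=-1
  edge (12, 16)→(0, 2): d=(-12,-14) top-left  bias=+0
    (0,1)@(1, 3): e=[8,110,2] → X
    (1,1)@(3, 3): e=[0,90,30] → .  [on edge]
    (0,2)@(1, 5): e=[32,110,-22] → .
    (1,2)@(3, 5): e=[24,90,6] → X
    (2,2)@(5, 5): e=[16,70,34] → X
    (3,2)@(7, 5): e=[8,50,62] → X
    (4,2)@(9, 5): e=[0,30,90] → .  [on edge]
    (1,3)@(3, 7): e=[48,90,-18] → .
    (2,3)@(5, 7): e=[40,70,10] → X
    (4,3)@(9, 7): e=[24,30,66] → X
    (5,3)@(11, 7): e=[16,10,94] → X
    (6,3)@(13, 7): e=[8,-10,122] → .
  covered (14 px):
    . . . . . . .
    X . . . . . .
    . X X X . . .
    . . X X X X .
    . . . X X X .
    . . . . X X .
    . . . . . X .
    . . . . . . .
    . . . . . . .
    . . . . . . .

Result: 14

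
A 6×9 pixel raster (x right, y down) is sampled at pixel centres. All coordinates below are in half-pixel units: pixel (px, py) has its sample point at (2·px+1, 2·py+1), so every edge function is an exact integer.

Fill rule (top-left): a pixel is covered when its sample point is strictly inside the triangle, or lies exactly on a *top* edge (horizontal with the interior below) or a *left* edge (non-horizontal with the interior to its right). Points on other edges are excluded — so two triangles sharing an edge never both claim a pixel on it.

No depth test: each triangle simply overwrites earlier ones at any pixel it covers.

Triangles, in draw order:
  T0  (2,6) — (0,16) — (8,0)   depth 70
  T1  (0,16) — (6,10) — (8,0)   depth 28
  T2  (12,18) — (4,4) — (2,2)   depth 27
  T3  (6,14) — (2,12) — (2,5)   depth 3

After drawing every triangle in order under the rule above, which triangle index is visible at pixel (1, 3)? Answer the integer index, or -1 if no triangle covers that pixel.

T0:
  2·area = 48  (B↔C swapped to make it positive)
  edge (2, 6)→(8, 0): d=(6,-6) top-left  bias=+0
  edge (8, 0)→(0, 16): d=(-8,16) right/bottom  bias=-1
  edge (0, 16)→(2, 6): d=(2,-10) top-left  bias=+0
    (1,0)@(3, 1): e=[-24,72,0] → ·  [on edge]
    (3,0)@(7, 1): e=[0,8,40] → #  [on edge]
    (4,0)@(9, 1): e=[12,-24,60] → ·
    (2,1)@(5, 3): e=[0,24,24] → #  [on edge]
    (3,1)@(7, 3): e=[12,-8,44] → ·
    (1,2)@(3, 5): e=[0,40,8] → #  [on edge]
    (3,2)@(7, 5): e=[24,-24,48] → ·
    (0,3)@(1, 7): e=[0,56,-8] → ·  [on edge]
    (1,3)@(3, 7): e=[12,24,12] → #
    (2,3)@(5, 7): e=[24,-8,32] → ·
    (1,4)@(3, 9): e=[24,8,16] → #
    (2,4)@(5, 9): e=[36,-24,36] → ·
    (0,5)@(1, 11): e=[24,24,0] → #  [on edge]
  covered (8 px):
    · · · # · ·
    · · # · · ·
    · # # · · ·
    · # · · · ·
    · # · · · ·
    # · · · · ·
    # · · · · ·
    · · · · · ·
    · · · · · ·
T1:
  2·area = 48  (B↔C swapped to make it positive)
  edge (0, 16)→(8, 0): d=(8,-16) top-left  bias=+0
  edge (8, 0)→(6, 10): d=(-2,10) right/bottom  bias=-1
  edge (6, 10)→(0, 16): d=(-6,6) right/bottom  bias=-1
    (3,1)@(7, 3): e=[8,4,36] → #
    (4,1)@(9, 3): e=[40,-16,24] → ·
    (3,2)@(7, 5): e=[24,0,24] → ·  [on edge]
    (5,2)@(11, 5): e=[88,-40,0] → ·  [on edge]
    (2,3)@(5, 7): e=[8,16,24] → #
    (3,3)@(7, 7): e=[40,-4,12] → ·
    (4,3)@(9, 7): e=[72,-24,0] → ·  [on edge]
    (2,4)@(5, 9): e=[24,12,12] → #
    (3,4)@(7, 9): e=[56,-8,0] → ·  [on edge]
    (1,5)@(3, 11): e=[8,28,12] → #
    (2,5)@(5, 11): e=[40,8,0] → ·  [on edge]
    (1,6)@(3, 13): e=[24,24,0] → ·  [on edge]
    (0,7)@(1, 15): e=[8,40,0] → ·  [on edge]
    (2,7)@(5, 15): e=[72,0,-24] → ·  [on edge]
  covered (4 px):
    · · · · · ·
    · · · # · ·
    · · · · · ·
    · · # · · ·
    · · # · · ·
    · # · · · ·
    · · · · · ·
    · · · · · ·
    · · · · · ·
T2:
  2·area = 12  (B↔C swapped to make it positive)
  edge (12, 18)→(2, 2): d=(-10,-16) top-left  bias=+0
  edge (2, 2)→(4, 4): d=(2,2) right/bottom  bias=-1
  edge (4, 4)→(12, 18): d=(8,14) right/bottom  bias=-1
    (0,0)@(1, 1): e=[-6,0,18] → ·  [on edge]
    (1,1)@(3, 3): e=[6,0,6] → ·  [on edge]
    (2,2)@(5, 5): e=[18,0,-6] → ·  [on edge]
    (3,3)@(7, 7): e=[30,0,-18] → ·  [on edge]
    (4,4)@(9, 9): e=[42,0,-30] → ·  [on edge]
    (5,5)@(11, 11): e=[54,0,-42] → ·  [on edge]
    (4,6)@(9, 13): e=[2,8,2] → #
    (5,6)@(11, 13): e=[34,4,-26] → ·
    (4,7)@(9, 15): e=[-18,12,18] → ·
  covered (1 px):
    · · · · · ·
    · · · · · ·
    · · · · · ·
    · · · · · ·
    · · · · · ·
    · · · · · ·
    · · · · # ·
    · · · · · ·
    · · · · · ·
T3:
  2·area = 28
  edge (6, 14)→(2, 12): d=(-4,-2) top-left  bias=+0
  edge (2, 12)→(2, 5): d=(0,-7) top-left  bias=+0
  edge (2, 5)→(6, 14): d=(4,9) right/bottom  bias=-1
    (1,4)@(3, 9): e=[14,7,7] → #
    (2,4)@(5, 9): e=[18,21,-11] → ·
    (1,5)@(3, 11): e=[6,7,15] → #
    (2,5)@(5, 11): e=[10,21,-3] → ·
    (1,6)@(3, 13): e=[-2,7,23] → ·
    (2,6)@(5, 13): e=[2,21,5] → #
    (3,6)@(7, 13): e=[6,35,-13] → ·
    (2,7)@(5, 15): e=[-6,21,13] → ·
  covered (3 px):
    · · · · · ·
    · · · · · ·
    · · · · · ·
    · · · · · ·
    · # · · · ·
    · # · · · ·
    · · # · · ·
    · · · · · ·
    · · · · · ·

Z-buffer (winner per pixel, '.' = empty):
  . . . 0 . .
  . . 0 1 . .
  . 0 0 . . .
  . 0 1 . . .
  . 3 1 . . .
  0 3 . . . .
  0 . 3 . 2 .
  . . . . . .
  . . . . . .

Result: 0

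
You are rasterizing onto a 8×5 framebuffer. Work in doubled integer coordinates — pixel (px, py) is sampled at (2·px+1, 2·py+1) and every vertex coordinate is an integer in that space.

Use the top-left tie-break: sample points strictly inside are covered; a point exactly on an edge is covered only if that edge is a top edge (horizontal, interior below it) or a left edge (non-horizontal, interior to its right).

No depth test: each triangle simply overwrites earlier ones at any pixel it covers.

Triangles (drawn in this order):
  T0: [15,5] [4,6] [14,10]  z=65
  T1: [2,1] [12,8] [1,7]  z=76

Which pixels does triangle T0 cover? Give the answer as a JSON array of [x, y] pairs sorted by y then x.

T0:
  2·area = 54  (B↔C swapped to make it positive)
  edge (15, 5)→(14, 10): d=(-1,5) right/bottom  bias=-1
  edge (14, 10)→(4, 6): d=(-10,-4) top-left  bias=+0
  edge (4, 6)→(15, 5): d=(11,-1) top-left  bias=+0
    (7,2)@(15, 5): e=[0,54,0] → ·  [on edge]
    (3,3)@(7, 7): e=[38,2,14] → █
    (4,3)@(9, 7): e=[28,10,16] → █
    (5,3)@(11, 7): e=[18,18,18] → █
    (6,3)@(13, 7): e=[8,26,20] → █
    (7,3)@(15, 7): e=[-2,34,22] → ·
    (3,4)@(7, 9): e=[36,-18,36] → ·
    (4,4)@(9, 9): e=[26,-10,38] → ·
    (5,4)@(11, 9): e=[16,-2,40] → ·
    (6,4)@(13, 9): e=[6,6,42] → █
    (7,4)@(15, 9): e=[-4,14,44] → ·
  covered (5 px):
    · · · · · · · ·
    · · · · · · · ·
    · · · · · · · ·
    · · · █ █ █ █ ·
    · · · · · · █ ·
T1:
  2·area = 67
  edge (2, 1)→(12, 8): d=(10,7) right/bottom  bias=-1
  edge (12, 8)→(1, 7): d=(-11,-1) top-left  bias=+0
  edge (1, 7)→(2, 1): d=(1,-6) top-left  bias=+0
    (1,1)@(3, 3): e=[13,46,8] → █
    (2,1)@(5, 3): e=[-1,48,20] → ·
    (1,2)@(3, 5): e=[33,24,10] → █
    (2,2)@(5, 5): e=[19,26,22] → █
    (3,2)@(7, 5): e=[5,28,34] → █
    (4,2)@(9, 5): e=[-9,30,46] → ·
    (0,3)@(1, 7): e=[67,0,0] → █  [on edge]
    (4,3)@(9, 7): e=[11,8,48] → █
    (5,3)@(11, 7): e=[-3,10,60] → ·
    (0,4)@(1, 9): e=[87,-22,2] → ·
    (1,4)@(3, 9): e=[73,-20,14] → ·
    (2,4)@(5, 9): e=[59,-18,26] → ·
  covered (9 px):
    · · · · · · · ·
    · █ · · · · · ·
    · █ █ █ · · · ·
    █ █ █ █ █ · · ·
    · · · · · · · ·

Result: [[3,3],[4,3],[5,3],[6,3],[6,4]]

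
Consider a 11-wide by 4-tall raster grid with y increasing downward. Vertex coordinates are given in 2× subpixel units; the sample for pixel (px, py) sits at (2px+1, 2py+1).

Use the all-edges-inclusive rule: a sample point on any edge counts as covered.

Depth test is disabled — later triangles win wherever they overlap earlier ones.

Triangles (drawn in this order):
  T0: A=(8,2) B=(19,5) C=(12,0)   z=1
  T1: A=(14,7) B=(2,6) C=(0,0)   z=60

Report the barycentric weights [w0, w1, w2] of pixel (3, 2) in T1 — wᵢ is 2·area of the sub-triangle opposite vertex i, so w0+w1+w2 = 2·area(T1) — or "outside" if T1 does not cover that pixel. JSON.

T0:
  2·area = 34  (B↔C swapped to make it positive)
  edge (8, 2)→(12, 0): d=(4,-2) inclusive
  edge (12, 0)→(19, 5): d=(7,5) inclusive
  edge (19, 5)→(8, 2): d=(-11,-3) inclusive
    (5,0)@(11, 1): e=[2,12,20] → #
    (6,0)@(13, 1): e=[6,2,26] → #
    (7,0)@(15, 1): e=[10,-8,32] → ·
    (5,1)@(11, 3): e=[10,26,-2] → ·
    (6,1)@(13, 3): e=[14,16,4] → #
    (7,1)@(15, 3): e=[18,6,10] → #
    (8,1)@(17, 3): e=[22,-4,16] → ·
    (6,2)@(13, 5): e=[22,30,-18] → ·
    (7,2)@(15, 5): e=[26,20,-12] → ·
    (9,2)@(19, 5): e=[34,0,0] → #  [on edge]
    (10,2)@(21, 5): e=[38,-10,6] → ·
    (9,3)@(19, 7): e=[42,14,-22] → ·
  covered (5 px):
    · · · · · # # · · · ·
    · · · · · · # # · · ·
    · · · · · · · · · # ·
    · · · · · · · · · · ·
T1:
  2·area = 70
  edge (14, 7)→(2, 6): d=(-12,-1) inclusive
  edge (2, 6)→(0, 0): d=(-2,-6) inclusive
  edge (0, 0)→(14, 7): d=(14,7) inclusive
    (0,0)@(1, 1): e=[59,4,7] → #
    (1,0)@(3, 1): e=[61,16,-7] → ·
    (0,1)@(1, 3): e=[35,0,35] → #  [on edge]
    (1,1)@(3, 3): e=[37,12,21] → #
    (2,1)@(5, 3): e=[39,24,7] → #
    (3,1)@(7, 3): e=[41,36,-7] → ·
    (0,2)@(1, 5): e=[11,-4,63] → ·
    (1,2)@(3, 5): e=[13,8,49] → #
    (3,2)@(7, 5): e=[17,32,21] → #
    (4,2)@(9, 5): e=[19,44,7] → #
    (5,2)@(11, 5): e=[21,56,-7] → ·
    (1,3)@(3, 7): e=[-11,4,77] → ·
  covered (8 px):
    # · · · · · · · · · ·
    # # # · · · · · · · ·
    · # # # # · · · · · ·
    · · · · · · · · · · ·

Final: [32,21,17]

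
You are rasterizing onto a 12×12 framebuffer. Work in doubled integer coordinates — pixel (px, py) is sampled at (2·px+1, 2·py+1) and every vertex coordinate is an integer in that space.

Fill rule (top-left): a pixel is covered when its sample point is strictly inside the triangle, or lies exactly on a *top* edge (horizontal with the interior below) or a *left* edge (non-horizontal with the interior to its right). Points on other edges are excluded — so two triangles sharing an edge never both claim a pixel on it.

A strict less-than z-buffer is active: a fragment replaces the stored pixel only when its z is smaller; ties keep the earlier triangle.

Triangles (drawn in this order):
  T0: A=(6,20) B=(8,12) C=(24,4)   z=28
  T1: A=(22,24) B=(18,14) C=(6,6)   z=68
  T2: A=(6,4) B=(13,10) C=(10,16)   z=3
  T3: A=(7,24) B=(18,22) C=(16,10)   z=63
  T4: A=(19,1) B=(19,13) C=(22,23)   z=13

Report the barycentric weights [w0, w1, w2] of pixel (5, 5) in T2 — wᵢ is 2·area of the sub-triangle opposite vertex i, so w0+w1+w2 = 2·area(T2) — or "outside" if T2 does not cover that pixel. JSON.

T0:
  2·area = 112
  edge (6, 20)→(8, 12): d=(2,-8) top-left  bias=+0
  edge (8, 12)→(24, 4): d=(16,-8) top-left  bias=+0
  edge (24, 4)→(6, 20): d=(-18,16) right/bottom  bias=-1
    (9,3)@(19, 7): e=[78,8,26] → █
    (10,3)@(21, 7): e=[94,24,-6] → ·
    (7,4)@(15, 9): e=[50,8,54] → █
    (8,4)@(17, 9): e=[66,24,22] → █
    (9,4)@(19, 9): e=[82,40,-10] → ·
    (5,5)@(11, 11): e=[22,8,82] → █
    (6,5)@(13, 11): e=[38,24,50] → █
    (8,5)@(17, 11): e=[70,56,-14] → ·
    (4,6)@(9, 13): e=[10,24,78] → █
    (7,6)@(15, 13): e=[58,72,-18] → ·
    (4,7)@(9, 15): e=[14,56,42] → █
    (6,7)@(13, 15): e=[46,88,-22] → ·
  covered (14 px):
    · · · · · · · · · · · ·
    · · · · · · · · · · · ·
    · · · · · · · · · · · ·
    · · · · · · · · · █ · ·
    · · · · · · · █ █ · · ·
    · · · · · █ █ █ · · · ·
    · · · · █ █ █ · · · · ·
    · · · · █ █ · · · · · ·
    · · · █ █ · · · · · · ·
    · · · █ · · · · · · · ·
    · · · · · · · · · · · ·
    · · · · · · · · · · · ·
T1:
  2·area = 88  (B↔C swapped to make it positive)
  edge (22, 24)→(6, 6): d=(-16,-18) top-left  bias=+0
  edge (6, 6)→(18, 14): d=(12,8) right/bottom  bias=-1
  edge (18, 14)→(22, 24): d=(4,10) right/bottom  bias=-1
    (3,3)@(7, 7): e=[2,4,82] → █
    (4,3)@(9, 7): e=[38,-12,62] → ·
    (3,4)@(7, 9): e=[-30,28,90] → ·
    (4,4)@(9, 9): e=[6,12,70] → █
    (5,4)@(11, 9): e=[42,-4,50] → ·
    (4,5)@(9, 11): e=[-26,36,78] → ·
    (5,5)@(11, 11): e=[10,20,58] → █
    (6,5)@(13, 11): e=[46,4,38] → █
    (7,5)@(15, 11): e=[82,-12,18] → ·
    (5,6)@(11, 13): e=[-22,44,66] → ·
    (6,6)@(13, 13): e=[14,28,46] → █
    (7,6)@(15, 13): e=[50,12,26] → █
  covered (11 px):
    · · · · · · · · · · · ·
    · · · · · · · · · · · ·
    · · · · · · · · · · · ·
    · · · █ · · · · · · · ·
    · · · · █ · · · · · · ·
    · · · · · █ █ · · · · ·
    · · · · · · █ █ · · · ·
    · · · · · · · █ █ · · ·
    · · · · · · · · █ █ · ·
    · · · · · · · · · █ · ·
    · · · · · · · · · · · ·
    · · · · · · · · · · · ·
T2:
  2·area = 60
  edge (6, 4)→(13, 10): d=(7,6) right/bottom  bias=-1
  edge (13, 10)→(10, 16): d=(-3,6) right/bottom  bias=-1
  edge (10, 16)→(6, 4): d=(-4,-12) top-left  bias=+0
    (2,0)@(5, 1): e=[-15,75,0] → ·  [on edge]
    (3,2)@(7, 5): e=[1,51,8] → █
    (4,2)@(9, 5): e=[-11,39,32] → ·
    (3,3)@(7, 7): e=[15,45,0] → █  [on edge]
    (4,3)@(9, 7): e=[3,33,24] → █
    (5,3)@(11, 7): e=[-9,21,48] → ·
    (3,4)@(7, 9): e=[29,39,-8] → ·
    (4,4)@(9, 9): e=[17,27,16] → █
    (5,4)@(11, 9): e=[5,15,40] → █
    (6,4)@(13, 9): e=[-7,3,64] → ·
    (4,5)@(9, 11): e=[31,21,8] → █
    (6,5)@(13, 11): e=[7,-3,56] → ·
    (4,6)@(9, 13): e=[45,15,0] → █  [on edge]
    (5,9)@(11, 19): e=[75,-15,0] → ·  [on edge]
  covered (9 px):
    · · · · · · · · · · · ·
    · · · · · · · · · · · ·
    · · · █ · · · · · · · ·
    · · · █ █ · · · · · · ·
    · · · · █ █ · · · · · ·
    · · · · █ █ · · · · · ·
    · · · · █ █ · · · · · ·
    · · · · · · · · · · · ·
    · · · · · · · · · · · ·
    · · · · · · · · · · · ·
    · · · · · · · · · · · ·
    · · · · · · · · · · · ·
T3:
  2·area = 136  (B↔C swapped to make it positive)
  edge (7, 24)→(16, 10): d=(9,-14) top-left  bias=+0
  edge (16, 10)→(18, 22): d=(2,12) right/bottom  bias=-1
  edge (18, 22)→(7, 24): d=(-11,2) right/bottom  bias=-1
    (7,6)@(15, 13): e=[13,18,105] → █
    (8,6)@(17, 13): e=[41,-6,101] → ·
    (6,7)@(13, 15): e=[3,46,87] → █
    (8,7)@(17, 15): e=[59,-2,79] → ·
    (6,8)@(13, 17): e=[21,50,65] → █
    (8,8)@(17, 17): e=[77,2,57] → █
    (9,8)@(19, 17): e=[105,-22,53] → ·
    (5,9)@(11, 19): e=[11,78,47] → █
    (9,9)@(19, 19): e=[123,-18,31] → ·
    (4,10)@(9, 21): e=[1,106,29] → █
    (9,10)@(19, 21): e=[141,-14,9] → ·
    (4,11)@(9, 23): e=[19,110,7] → █
  covered (17 px):
    · · · · · · · · · · · ·
    · · · · · · · · · · · ·
    · · · · · · · · · · · ·
    · · · · · · · · · · · ·
    · · · · · · · · · · · ·
    · · · · · · · · · · · ·
    · · · · · · · █ · · · ·
    · · · · · · █ █ · · · ·
    · · · · · · █ █ █ · · ·
    · · · · · █ █ █ █ · · ·
    · · · · █ █ █ █ █ · · ·
    · · · · █ █ · · · · · ·
T4:
  2·area = 36  (B↔C swapped to make it positive)
  edge (19, 1)→(22, 23): d=(3,22) right/bottom  bias=-1
  edge (22, 23)→(19, 13): d=(-3,-10) top-left  bias=+0
  edge (19, 13)→(19, 1): d=(0,-12) top-left  bias=+0
    (9,0)@(19, 1): e=[0,36,0] → ·  [on edge]
    (9,1)@(19, 3): e=[6,30,0] → █  [on edge]
    (10,1)@(21, 3): e=[-38,50,24] → ·
    (9,2)@(19, 5): e=[12,24,0] → █  [on edge]
    (10,2)@(21, 5): e=[-32,44,24] → ·
    (9,3)@(19, 7): e=[18,18,0] → █  [on edge]
    (10,3)@(21, 7): e=[-26,38,24] → ·
    (9,4)@(19, 9): e=[24,12,0] → █  [on edge]
    (10,4)@(21, 9): e=[-20,32,24] → ·
    (9,5)@(19, 11): e=[30,6,0] → █  [on edge]
    (10,5)@(21, 11): e=[-14,26,24] → ·
    (9,6)@(19, 13): e=[36,0,0] → █  [on edge]
    (9,7)@(19, 15): e=[42,-6,0] → ·  [on edge]
    (9,8)@(19, 17): e=[48,-12,0] → ·  [on edge]
    (9,9)@(19, 19): e=[54,-18,0] → ·  [on edge]
    (9,10)@(19, 21): e=[60,-24,0] → ·  [on edge]
    (9,11)@(19, 23): e=[66,-30,0] → ·  [on edge]
  covered (8 px):
    · · · · · · · · · · · ·
    · · · · · · · · · █ · ·
    · · · · · · · · · █ · ·
    · · · · · · · · · █ · ·
    · · · · · · · · · █ · ·
    · · · · · · · · · █ · ·
    · · · · · · · · · █ · ·
    · · · · · · · · · · · ·
    · · · · · · · · · · █ ·
    · · · · · · · · · · █ ·
    · · · · · · · · · · · ·
    · · · · · · · · · · · ·

Final: [9,32,19]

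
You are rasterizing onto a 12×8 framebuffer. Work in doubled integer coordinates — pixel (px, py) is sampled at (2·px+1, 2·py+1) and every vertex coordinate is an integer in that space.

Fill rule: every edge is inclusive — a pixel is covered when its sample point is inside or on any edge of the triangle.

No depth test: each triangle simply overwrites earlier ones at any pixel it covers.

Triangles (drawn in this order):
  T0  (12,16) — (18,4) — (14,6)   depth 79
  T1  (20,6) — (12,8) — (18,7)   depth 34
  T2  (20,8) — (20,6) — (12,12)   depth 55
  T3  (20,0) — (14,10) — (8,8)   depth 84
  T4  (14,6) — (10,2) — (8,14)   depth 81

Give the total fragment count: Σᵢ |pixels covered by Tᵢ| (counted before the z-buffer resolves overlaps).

T0:
  2·area = 36  (B↔C swapped to make it positive)
  edge (12, 16)→(14, 6): d=(2,-10) inclusive
  edge (14, 6)→(18, 4): d=(4,-2) inclusive
  edge (18, 4)→(12, 16): d=(-6,12) inclusive
    (7,0)@(15, 1): e=[0,-18,54] → .  [on edge]
    (8,2)@(17, 5): e=[28,2,6] → X
    (9,2)@(19, 5): e=[48,6,-18] → .
    (7,3)@(15, 7): e=[12,6,18] → X
    (8,3)@(17, 7): e=[32,10,-6] → .
    (7,4)@(15, 9): e=[16,14,6] → X
    (8,4)@(17, 9): e=[36,18,-18] → .
    (6,5)@(13, 11): e=[0,18,18] → X  [on edge]
    (7,5)@(15, 11): e=[20,22,-6] → .
    (6,6)@(13, 13): e=[4,26,6] → X
    (7,6)@(15, 13): e=[24,30,-18] → .
    (6,7)@(13, 15): e=[8,34,-6] → .
  covered (5 px):
    . . . . . . . . . . . .
    . . . . . . . . . . . .
    . . . . . . . . X . . .
    . . . . . . . X . . . .
    . . . . . . . X . . . .
    . . . . . . X . . . . .
    . . . . . . X . . . . .
    . . . . . . . . . . . .
T1:
  2·area = 4  (B↔C swapped to make it positive)
  edge (20, 6)→(18, 7): d=(-2,1) inclusive
  edge (18, 7)→(12, 8): d=(-6,1) inclusive
  edge (12, 8)→(20, 6): d=(8,-2) inclusive
    (8,3)@(17, 7): e=[1,1,2] → X
    (9,3)@(19, 7): e=[-1,-1,6] → .
    (8,4)@(17, 9): e=[-3,-11,18] → .
  covered (1 px):
    . . . . . . . . . . . .
    . . . . . . . . . . . .
    . . . . . . . . . . . .
    . . . . . . . . X . . .
    . . . . . . . . . . . .
    . . . . . . . . . . . .
    . . . . . . . . . . . .
    . . . . . . . . . . . .
T2:
  2·area = 16  (B↔C swapped to make it positive)
  edge (20, 8)→(12, 12): d=(-8,4) inclusive
  edge (12, 12)→(20, 6): d=(8,-6) inclusive
  edge (20, 6)→(20, 8): d=(0,2) inclusive
    (9,3)@(19, 7): e=[12,2,2] → X
    (10,3)@(21, 7): e=[4,14,-2] → .
    (8,4)@(17, 9): e=[4,6,6] → X
    (9,4)@(19, 9): e=[-4,18,2] → .
    (8,5)@(17, 11): e=[-12,22,6] → .
  covered (2 px):
    . . . . . . . . . . . .
    . . . . . . . . . . . .
    . . . . . . . . . . . .
    . . . . . . . . . X . .
    . . . . . . . . X . . .
    . . . . . . . . . . . .
    . . . . . . . . . . . .
    . . . . . . . . . . . .
T3:
  2·area = 72
  edge (20, 0)→(14, 10): d=(-6,10) inclusive
  edge (14, 10)→(8, 8): d=(-6,-2) inclusive
  edge (8, 8)→(20, 0): d=(12,-8) inclusive
    (9,0)@(19, 1): e=[4,64,4] → X
    (10,0)@(21, 1): e=[-16,68,20] → .
    (8,1)@(17, 3): e=[12,48,12] → X
    (9,1)@(19, 3): e=[-8,52,28] → .
    (6,2)@(13, 5): e=[40,28,4] → X
    (7,2)@(15, 5): e=[20,32,20] → X
    (8,2)@(17, 5): e=[0,36,36] → X  [on edge]
    (9,2)@(19, 5): e=[-20,40,52] → .
    (2,3)@(5, 7): e=[108,0,-36] → .  [on edge]
    (5,3)@(11, 7): e=[48,12,12] → X
    (8,3)@(17, 7): e=[-12,24,60] → .
    (5,4)@(11, 9): e=[36,0,36] → X  [on edge]
    (8,5)@(17, 11): e=[-36,0,108] → .  [on edge]
    (11,6)@(23, 13): e=[-108,0,180] → .  [on edge]
    (5,7)@(11, 15): e=[0,-36,108] → .  [on edge]
  covered (10 px):
    . . . . . . . . . X . .
    . . . . . . . . X . . .
    . . . . . . X X X . . .
    . . . . . X X X . . . .
    . . . . . X X . . . . .
    . . . . . . . . . . . .
    . . . . . . . . . . . .
    . . . . . . . . . . . .
T4:
  2·area = 56  (B↔C swapped to make it positive)
  edge (14, 6)→(8, 14): d=(-6,8) inclusive
  edge (8, 14)→(10, 2): d=(2,-12) inclusive
  edge (10, 2)→(14, 6): d=(4,4) inclusive
    (4,0)@(9, 1): e=[70,-14,0] → .  [on edge]
    (5,1)@(11, 3): e=[42,14,0] → X  [on edge]
    (6,1)@(13, 3): e=[26,38,-8] → .
    (5,2)@(11, 5): e=[30,18,8] → X
    (6,2)@(13, 5): e=[14,42,0] → X  [on edge]
    (7,2)@(15, 5): e=[-2,66,-8] → .
    (5,3)@(11, 7): e=[18,22,16] → X
    (7,3)@(15, 7): e=[-14,70,0] → .  [on edge]
    (4,4)@(9, 9): e=[22,2,32] → X
    (6,4)@(13, 9): e=[-10,50,16] → .
    (8,4)@(17, 9): e=[-42,98,0] → .  [on edge]
    (4,5)@(9, 11): e=[10,6,40] → X
    (9,5)@(19, 11): e=[-70,126,0] → .  [on edge]
    (10,6)@(21, 13): e=[-98,154,0] → .  [on edge]
    (11,7)@(23, 15): e=[-126,182,0] → .  [on edge]
  covered (8 px):
    . . . . . . . . . . . .
    . . . . . X . . . . . .
    . . . . . X X . . . . .
    . . . . . X X . . . . .
    . . . . X X . . . . . .
    . . . . X . . . . . . .
    . . . . . . . . . . . .
    . . . . . . . . . . . .

Final: 26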